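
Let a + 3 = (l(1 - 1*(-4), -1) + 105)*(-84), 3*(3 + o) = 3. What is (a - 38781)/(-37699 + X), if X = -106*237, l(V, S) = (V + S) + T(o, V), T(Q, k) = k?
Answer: 48360/62821 ≈ 0.76981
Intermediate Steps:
o = -2 (o = -3 + (⅓)*3 = -3 + 1 = -2)
l(V, S) = S + 2*V (l(V, S) = (V + S) + V = (S + V) + V = S + 2*V)
a = -9579 (a = -3 + ((-1 + 2*(1 - 1*(-4))) + 105)*(-84) = -3 + ((-1 + 2*(1 + 4)) + 105)*(-84) = -3 + ((-1 + 2*5) + 105)*(-84) = -3 + ((-1 + 10) + 105)*(-84) = -3 + (9 + 105)*(-84) = -3 + 114*(-84) = -3 - 9576 = -9579)
X = -25122
(a - 38781)/(-37699 + X) = (-9579 - 38781)/(-37699 - 25122) = -48360/(-62821) = -48360*(-1/62821) = 48360/62821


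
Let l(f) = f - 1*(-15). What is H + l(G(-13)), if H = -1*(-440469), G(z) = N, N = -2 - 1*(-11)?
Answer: 440493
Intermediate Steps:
N = 9 (N = -2 + 11 = 9)
G(z) = 9
l(f) = 15 + f (l(f) = f + 15 = 15 + f)
H = 440469
H + l(G(-13)) = 440469 + (15 + 9) = 440469 + 24 = 440493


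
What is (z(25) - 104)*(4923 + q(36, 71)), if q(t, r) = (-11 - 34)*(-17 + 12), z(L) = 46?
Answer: -298584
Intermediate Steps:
q(t, r) = 225 (q(t, r) = -45*(-5) = 225)
(z(25) - 104)*(4923 + q(36, 71)) = (46 - 104)*(4923 + 225) = -58*5148 = -298584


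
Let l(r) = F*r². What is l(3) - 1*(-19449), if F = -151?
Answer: 18090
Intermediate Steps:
l(r) = -151*r²
l(3) - 1*(-19449) = -151*3² - 1*(-19449) = -151*9 + 19449 = -1359 + 19449 = 18090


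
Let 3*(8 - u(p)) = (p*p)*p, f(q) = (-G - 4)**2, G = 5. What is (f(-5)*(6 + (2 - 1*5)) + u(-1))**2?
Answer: 568516/9 ≈ 63168.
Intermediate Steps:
f(q) = 81 (f(q) = (-1*5 - 4)**2 = (-5 - 4)**2 = (-9)**2 = 81)
u(p) = 8 - p**3/3 (u(p) = 8 - p*p*p/3 = 8 - p**2*p/3 = 8 - p**3/3)
(f(-5)*(6 + (2 - 1*5)) + u(-1))**2 = (81*(6 + (2 - 1*5)) + (8 - 1/3*(-1)**3))**2 = (81*(6 + (2 - 5)) + (8 - 1/3*(-1)))**2 = (81*(6 - 3) + (8 + 1/3))**2 = (81*3 + 25/3)**2 = (243 + 25/3)**2 = (754/3)**2 = 568516/9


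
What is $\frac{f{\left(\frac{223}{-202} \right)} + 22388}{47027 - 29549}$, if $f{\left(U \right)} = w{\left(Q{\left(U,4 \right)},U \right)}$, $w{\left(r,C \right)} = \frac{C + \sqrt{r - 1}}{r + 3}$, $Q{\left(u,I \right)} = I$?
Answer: $\frac{31656409}{24713892} + \frac{\sqrt{3}}{122346} \approx 1.2809$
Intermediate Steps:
$w{\left(r,C \right)} = \frac{C + \sqrt{-1 + r}}{3 + r}$
$f{\left(U \right)} = \frac{U}{7} + \frac{\sqrt{3}}{7}$ ($f{\left(U \right)} = \frac{U + \sqrt{-1 + 4}}{3 + 4} = \frac{U + \sqrt{3}}{7} = \frac{U}{7} + \frac{\sqrt{3}}{7}$)
$\frac{f{\left(\frac{223}{-202} \right)} + 22388}{47027 - 29549} = \frac{\left(\frac{223 \frac{1}{-202}}{7} + \frac{\sqrt{3}}{7}\right) + 22388}{47027 - 29549} = \frac{\left(\frac{223 \left(- \frac{1}{202}\right)}{7} + \frac{\sqrt{3}}{7}\right) + 22388}{17478} = \left(\left(\frac{1}{7} \left(- \frac{223}{202}\right) + \frac{\sqrt{3}}{7}\right) + 22388\right) \frac{1}{17478} = \left(\left(- \frac{223}{1414} + \frac{\sqrt{3}}{7}\right) + 22388\right) \frac{1}{17478} = \left(\frac{31656409}{1414} + \frac{\sqrt{3}}{7}\right) \frac{1}{17478} = \frac{31656409}{24713892} + \frac{\sqrt{3}}{122346}$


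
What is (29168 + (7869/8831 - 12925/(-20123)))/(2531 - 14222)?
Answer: -5183607309346/2077563336183 ≈ -2.4950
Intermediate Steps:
(29168 + (7869/8831 - 12925/(-20123)))/(2531 - 14222) = (29168 + (7869*(1/8831) - 12925*(-1/20123)))/(-11691) = (29168 + (7869/8831 + 12925/20123))*(-1/11691) = (29168 + 272488562/177706213)*(-1/11691) = (5183607309346/177706213)*(-1/11691) = -5183607309346/2077563336183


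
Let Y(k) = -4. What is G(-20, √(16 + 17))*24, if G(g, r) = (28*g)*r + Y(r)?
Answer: -96 - 13440*√33 ≈ -77303.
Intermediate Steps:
G(g, r) = -4 + 28*g*r (G(g, r) = (28*g)*r - 4 = 28*g*r - 4 = -4 + 28*g*r)
G(-20, √(16 + 17))*24 = (-4 + 28*(-20)*√(16 + 17))*24 = (-4 + 28*(-20)*√33)*24 = (-4 - 560*√33)*24 = -96 - 13440*√33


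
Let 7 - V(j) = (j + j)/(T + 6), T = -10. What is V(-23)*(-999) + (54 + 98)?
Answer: 9295/2 ≈ 4647.5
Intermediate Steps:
V(j) = 7 + j/2 (V(j) = 7 - (j + j)/(-10 + 6) = 7 - 2*j/(-4) = 7 - 2*j*(-1)/4 = 7 - (-1)*j/2 = 7 + j/2)
V(-23)*(-999) + (54 + 98) = (7 + (1/2)*(-23))*(-999) + (54 + 98) = (7 - 23/2)*(-999) + 152 = -9/2*(-999) + 152 = 8991/2 + 152 = 9295/2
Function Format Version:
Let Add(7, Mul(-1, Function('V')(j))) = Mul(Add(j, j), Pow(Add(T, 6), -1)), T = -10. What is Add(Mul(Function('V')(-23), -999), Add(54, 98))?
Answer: Rational(9295, 2) ≈ 4647.5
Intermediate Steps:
Function('V')(j) = Add(7, Mul(Rational(1, 2), j)) (Function('V')(j) = Add(7, Mul(-1, Mul(Add(j, j), Pow(Add(-10, 6), -1)))) = Add(7, Mul(-1, Mul(Mul(2, j), Pow(-4, -1)))) = Add(7, Mul(-1, Mul(Mul(2, j), Rational(-1, 4)))) = Add(7, Mul(-1, Mul(Rational(-1, 2), j))) = Add(7, Mul(Rational(1, 2), j)))
Add(Mul(Function('V')(-23), -999), Add(54, 98)) = Add(Mul(Add(7, Mul(Rational(1, 2), -23)), -999), Add(54, 98)) = Add(Mul(Add(7, Rational(-23, 2)), -999), 152) = Add(Mul(Rational(-9, 2), -999), 152) = Add(Rational(8991, 2), 152) = Rational(9295, 2)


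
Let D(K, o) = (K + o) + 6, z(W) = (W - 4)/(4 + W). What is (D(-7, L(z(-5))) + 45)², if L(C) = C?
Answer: 2809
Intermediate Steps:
z(W) = (-4 + W)/(4 + W)
D(K, o) = 6 + K + o
(D(-7, L(z(-5))) + 45)² = ((6 - 7 + (-4 - 5)/(4 - 5)) + 45)² = ((6 - 7 - 9/(-1)) + 45)² = ((6 - 7 - 1*(-9)) + 45)² = ((6 - 7 + 9) + 45)² = (8 + 45)² = 53² = 2809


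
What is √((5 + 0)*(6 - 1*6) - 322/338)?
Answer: I*√161/13 ≈ 0.97604*I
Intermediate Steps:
√((5 + 0)*(6 - 1*6) - 322/338) = √(5*(6 - 6) - 322*1/338) = √(5*0 - 161/169) = √(0 - 161/169) = √(-161/169) = I*√161/13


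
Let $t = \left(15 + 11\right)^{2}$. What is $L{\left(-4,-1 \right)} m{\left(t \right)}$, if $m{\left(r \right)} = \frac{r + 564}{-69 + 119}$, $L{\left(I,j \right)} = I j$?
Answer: $\frac{496}{5} \approx 99.2$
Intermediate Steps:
$t = 676$ ($t = 26^{2} = 676$)
$m{\left(r \right)} = \frac{282}{25} + \frac{r}{50}$ ($m{\left(r \right)} = \frac{564 + r}{50} = \left(564 + r\right) \frac{1}{50} = \frac{282}{25} + \frac{r}{50}$)
$L{\left(-4,-1 \right)} m{\left(t \right)} = \left(-4\right) \left(-1\right) \left(\frac{282}{25} + \frac{1}{50} \cdot 676\right) = 4 \left(\frac{282}{25} + \frac{338}{25}\right) = 4 \cdot \frac{124}{5} = \frac{496}{5}$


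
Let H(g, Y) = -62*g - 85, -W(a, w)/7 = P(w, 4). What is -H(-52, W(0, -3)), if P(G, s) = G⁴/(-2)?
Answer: -3139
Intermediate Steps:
P(G, s) = -G⁴/2 (P(G, s) = G⁴*(-½) = -G⁴/2)
W(a, w) = 7*w⁴/2 (W(a, w) = -(-7)*w⁴/2 = 7*w⁴/2)
H(g, Y) = -85 - 62*g
-H(-52, W(0, -3)) = -(-85 - 62*(-52)) = -(-85 + 3224) = -1*3139 = -3139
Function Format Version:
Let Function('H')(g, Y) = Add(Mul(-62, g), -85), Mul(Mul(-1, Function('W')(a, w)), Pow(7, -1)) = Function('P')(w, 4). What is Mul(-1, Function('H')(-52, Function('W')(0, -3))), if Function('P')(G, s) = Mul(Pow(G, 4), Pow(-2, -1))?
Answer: -3139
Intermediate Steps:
Function('P')(G, s) = Mul(Rational(-1, 2), Pow(G, 4)) (Function('P')(G, s) = Mul(Pow(G, 4), Rational(-1, 2)) = Mul(Rational(-1, 2), Pow(G, 4)))
Function('W')(a, w) = Mul(Rational(7, 2), Pow(w, 4)) (Function('W')(a, w) = Mul(-7, Mul(Rational(-1, 2), Pow(w, 4))) = Mul(Rational(7, 2), Pow(w, 4)))
Function('H')(g, Y) = Add(-85, Mul(-62, g))
Mul(-1, Function('H')(-52, Function('W')(0, -3))) = Mul(-1, Add(-85, Mul(-62, -52))) = Mul(-1, Add(-85, 3224)) = Mul(-1, 3139) = -3139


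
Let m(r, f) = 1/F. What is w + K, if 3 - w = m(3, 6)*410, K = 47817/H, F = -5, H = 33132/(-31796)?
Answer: -11496766/251 ≈ -45804.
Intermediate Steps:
H = -8283/7949 (H = 33132*(-1/31796) = -8283/7949 ≈ -1.0420)
m(r, f) = -⅕ (m(r, f) = 1/(-5) = -⅕)
K = -11518101/251 (K = 47817/(-8283/7949) = 47817*(-7949/8283) = -11518101/251 ≈ -45889.)
w = 85 (w = 3 - (-1)*410/5 = 3 - 1*(-82) = 3 + 82 = 85)
w + K = 85 - 11518101/251 = -11496766/251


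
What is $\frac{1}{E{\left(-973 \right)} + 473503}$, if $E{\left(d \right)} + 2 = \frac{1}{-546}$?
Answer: $\frac{546}{258531545} \approx 2.1119 \cdot 10^{-6}$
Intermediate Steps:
$E{\left(d \right)} = - \frac{1093}{546}$ ($E{\left(d \right)} = -2 + \frac{1}{-546} = -2 - \frac{1}{546} = - \frac{1093}{546}$)
$\frac{1}{E{\left(-973 \right)} + 473503} = \frac{1}{- \frac{1093}{546} + 473503} = \frac{1}{\frac{258531545}{546}} = \frac{546}{258531545}$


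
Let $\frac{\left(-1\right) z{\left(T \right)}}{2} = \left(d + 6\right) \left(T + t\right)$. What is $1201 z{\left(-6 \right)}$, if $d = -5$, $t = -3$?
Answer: $21618$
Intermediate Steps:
$z{\left(T \right)} = 6 - 2 T$ ($z{\left(T \right)} = - 2 \left(-5 + 6\right) \left(T - 3\right) = - 2 \cdot 1 \left(-3 + T\right) = - 2 \left(-3 + T\right) = 6 - 2 T$)
$1201 z{\left(-6 \right)} = 1201 \left(6 - -12\right) = 1201 \left(6 + 12\right) = 1201 \cdot 18 = 21618$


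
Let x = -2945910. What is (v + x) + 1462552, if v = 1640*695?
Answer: -343558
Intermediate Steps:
v = 1139800
(v + x) + 1462552 = (1139800 - 2945910) + 1462552 = -1806110 + 1462552 = -343558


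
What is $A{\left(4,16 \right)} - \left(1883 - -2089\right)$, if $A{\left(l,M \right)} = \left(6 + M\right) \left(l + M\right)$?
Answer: $-3532$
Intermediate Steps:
$A{\left(l,M \right)} = \left(6 + M\right) \left(M + l\right)$
$A{\left(4,16 \right)} - \left(1883 - -2089\right) = \left(16^{2} + 6 \cdot 16 + 6 \cdot 4 + 16 \cdot 4\right) - \left(1883 - -2089\right) = \left(256 + 96 + 24 + 64\right) - \left(1883 + 2089\right) = 440 - 3972 = -3532$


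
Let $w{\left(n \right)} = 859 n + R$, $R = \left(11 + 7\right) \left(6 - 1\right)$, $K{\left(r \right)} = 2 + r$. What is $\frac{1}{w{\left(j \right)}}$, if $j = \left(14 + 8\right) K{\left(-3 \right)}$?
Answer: $- \frac{1}{18808} \approx -5.3169 \cdot 10^{-5}$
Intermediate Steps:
$R = 90$ ($R = 18 \cdot 5 = 90$)
$j = -22$ ($j = \left(14 + 8\right) \left(2 - 3\right) = 22 \left(-1\right) = -22$)
$w{\left(n \right)} = 90 + 859 n$ ($w{\left(n \right)} = 859 n + 90 = 90 + 859 n$)
$\frac{1}{w{\left(j \right)}} = \frac{1}{90 + 859 \left(-22\right)} = \frac{1}{90 - 18898} = \frac{1}{-18808} = - \frac{1}{18808}$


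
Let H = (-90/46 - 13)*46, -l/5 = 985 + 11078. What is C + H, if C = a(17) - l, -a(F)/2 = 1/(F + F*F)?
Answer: 9122930/153 ≈ 59627.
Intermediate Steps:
a(F) = -2/(F + F²) (a(F) = -2/(F + F*F) = -2/(F + F²))
l = -60315 (l = -5*(985 + 11078) = -5*12063 = -60315)
H = -688 (H = (-90*1/46 - 13)*46 = (-45/23 - 13)*46 = -344/23*46 = -688)
C = 9228194/153 (C = -2/(17*(1 + 17)) - 1*(-60315) = -2*1/17/18 + 60315 = -2*1/17*1/18 + 60315 = -1/153 + 60315 = 9228194/153 ≈ 60315.)
C + H = 9228194/153 - 688 = 9122930/153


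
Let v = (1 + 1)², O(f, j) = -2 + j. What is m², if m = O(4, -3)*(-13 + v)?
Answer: 2025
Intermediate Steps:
v = 4 (v = 2² = 4)
m = 45 (m = (-2 - 3)*(-13 + 4) = -5*(-9) = 45)
m² = 45² = 2025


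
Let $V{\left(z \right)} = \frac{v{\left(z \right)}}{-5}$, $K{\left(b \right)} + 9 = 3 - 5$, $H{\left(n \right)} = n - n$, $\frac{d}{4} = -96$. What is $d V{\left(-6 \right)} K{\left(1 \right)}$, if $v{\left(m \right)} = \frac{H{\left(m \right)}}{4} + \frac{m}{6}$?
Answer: $\frac{4224}{5} \approx 844.8$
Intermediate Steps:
$d = -384$ ($d = 4 \left(-96\right) = -384$)
$H{\left(n \right)} = 0$
$K{\left(b \right)} = -11$ ($K{\left(b \right)} = -9 + \left(3 - 5\right) = -9 - 2 = -11$)
$v{\left(m \right)} = \frac{m}{6}$ ($v{\left(m \right)} = \frac{0}{4} + \frac{m}{6} = 0 \cdot \frac{1}{4} + m \frac{1}{6} = 0 + \frac{m}{6} = \frac{m}{6}$)
$V{\left(z \right)} = - \frac{z}{30}$ ($V{\left(z \right)} = \frac{\frac{1}{6} z}{-5} = \frac{z}{6} \left(- \frac{1}{5}\right) = - \frac{z}{30}$)
$d V{\left(-6 \right)} K{\left(1 \right)} = - 384 \left(\left(- \frac{1}{30}\right) \left(-6\right)\right) \left(-11\right) = \left(-384\right) \frac{1}{5} \left(-11\right) = \left(- \frac{384}{5}\right) \left(-11\right) = \frac{4224}{5}$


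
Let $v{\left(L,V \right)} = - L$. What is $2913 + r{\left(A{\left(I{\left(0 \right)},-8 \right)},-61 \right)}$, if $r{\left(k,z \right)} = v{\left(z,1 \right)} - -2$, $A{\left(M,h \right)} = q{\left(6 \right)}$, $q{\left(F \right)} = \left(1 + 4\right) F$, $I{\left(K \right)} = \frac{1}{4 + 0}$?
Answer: $2976$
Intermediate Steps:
$I{\left(K \right)} = \frac{1}{4}$
$q{\left(F \right)} = 5 F$
$A{\left(M,h \right)} = 30$ ($A{\left(M,h \right)} = 5 \cdot 6 = 30$)
$r{\left(k,z \right)} = 2 - z$ ($r{\left(k,z \right)} = - z - -2 = - z + 2 = 2 - z$)
$2913 + r{\left(A{\left(I{\left(0 \right)},-8 \right)},-61 \right)} = 2913 + \left(2 - -61\right) = 2913 + \left(2 + 61\right) = 2913 + 63 = 2976$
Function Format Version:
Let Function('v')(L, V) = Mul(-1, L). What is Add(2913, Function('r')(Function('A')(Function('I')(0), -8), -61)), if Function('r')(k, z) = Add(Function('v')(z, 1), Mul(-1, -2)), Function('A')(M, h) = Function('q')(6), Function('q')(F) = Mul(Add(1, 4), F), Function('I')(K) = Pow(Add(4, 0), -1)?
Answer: 2976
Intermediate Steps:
Function('I')(K) = Rational(1, 4) (Function('I')(K) = Pow(4, -1) = Rational(1, 4))
Function('q')(F) = Mul(5, F)
Function('A')(M, h) = 30 (Function('A')(M, h) = Mul(5, 6) = 30)
Function('r')(k, z) = Add(2, Mul(-1, z)) (Function('r')(k, z) = Add(Mul(-1, z), Mul(-1, -2)) = Add(Mul(-1, z), 2) = Add(2, Mul(-1, z)))
Add(2913, Function('r')(Function('A')(Function('I')(0), -8), -61)) = Add(2913, Add(2, Mul(-1, -61))) = Add(2913, Add(2, 61)) = Add(2913, 63) = 2976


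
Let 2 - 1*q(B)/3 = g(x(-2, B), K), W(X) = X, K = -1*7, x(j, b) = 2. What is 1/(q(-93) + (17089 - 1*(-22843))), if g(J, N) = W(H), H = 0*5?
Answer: 1/39938 ≈ 2.5039e-5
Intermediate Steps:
K = -7
H = 0
g(J, N) = 0
q(B) = 6 (q(B) = 6 - 3*0 = 6 + 0 = 6)
1/(q(-93) + (17089 - 1*(-22843))) = 1/(6 + (17089 - 1*(-22843))) = 1/(6 + (17089 + 22843)) = 1/(6 + 39932) = 1/39938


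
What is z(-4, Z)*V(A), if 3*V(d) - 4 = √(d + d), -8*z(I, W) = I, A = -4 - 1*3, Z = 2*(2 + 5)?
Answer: ⅔ + I*√14/6 ≈ 0.66667 + 0.62361*I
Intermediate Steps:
Z = 14 (Z = 2*7 = 14)
A = -7 (A = -4 - 3 = -7)
z(I, W) = -I/8
V(d) = 4/3 + √2*√d/3 (V(d) = 4/3 + √(d + d)/3 = 4/3 + √(2*d)/3 = 4/3 + (√2*√d)/3 = 4/3 + √2*√d/3)
z(-4, Z)*V(A) = (-⅛*(-4))*(4/3 + √2*√(-7)/3) = (4/3 + √2*(I*√7)/3)/2 = (4/3 + I*√14/3)/2 = ⅔ + I*√14/6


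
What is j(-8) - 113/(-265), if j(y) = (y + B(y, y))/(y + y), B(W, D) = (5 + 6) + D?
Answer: 3133/4240 ≈ 0.73892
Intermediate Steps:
B(W, D) = 11 + D
j(y) = (11 + 2*y)/(2*y) (j(y) = (y + (11 + y))/(y + y) = (11 + 2*y)/((2*y)) = (11 + 2*y)*(1/(2*y)) = (11 + 2*y)/(2*y))
j(-8) - 113/(-265) = (11/2 - 8)/(-8) - 113/(-265) = -⅛*(-5/2) - 113*(-1)/265 = 5/16 - 1*(-113/265) = 5/16 + 113/265 = 3133/4240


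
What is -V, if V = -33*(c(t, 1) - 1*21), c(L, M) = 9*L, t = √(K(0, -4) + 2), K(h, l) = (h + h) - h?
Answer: -693 + 297*√2 ≈ -272.98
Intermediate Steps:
K(h, l) = h (K(h, l) = 2*h - h = h)
t = √2 (t = √(0 + 2) = √2 ≈ 1.4142)
V = 693 - 297*√2 (V = -33*(9*√2 - 1*21) = -33*(9*√2 - 21) = -33*(-21 + 9*√2) = 693 - 297*√2 ≈ 272.98)
-V = -(693 - 297*√2) = -693 + 297*√2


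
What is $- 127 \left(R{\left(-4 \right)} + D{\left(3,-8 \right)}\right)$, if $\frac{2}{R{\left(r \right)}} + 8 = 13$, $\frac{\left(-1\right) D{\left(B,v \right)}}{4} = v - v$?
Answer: $- \frac{254}{5} \approx -50.8$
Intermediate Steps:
$D{\left(B,v \right)} = 0$ ($D{\left(B,v \right)} = - 4 \left(v - v\right) = \left(-4\right) 0 = 0$)
$R{\left(r \right)} = \frac{2}{5}$ ($R{\left(r \right)} = \frac{2}{-8 + 13} = \frac{2}{5}$)
$- 127 \left(R{\left(-4 \right)} + D{\left(3,-8 \right)}\right) = - 127 \left(\frac{2}{5} + 0\right) = \left(-127\right) \frac{2}{5} = - \frac{254}{5}$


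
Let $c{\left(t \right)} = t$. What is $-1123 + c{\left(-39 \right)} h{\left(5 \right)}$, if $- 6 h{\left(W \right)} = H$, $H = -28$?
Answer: $-1305$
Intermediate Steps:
$h{\left(W \right)} = \frac{14}{3}$ ($h{\left(W \right)} = \left(- \frac{1}{6}\right) \left(-28\right) = \frac{14}{3}$)
$-1123 + c{\left(-39 \right)} h{\left(5 \right)} = -1123 - 182 = -1305$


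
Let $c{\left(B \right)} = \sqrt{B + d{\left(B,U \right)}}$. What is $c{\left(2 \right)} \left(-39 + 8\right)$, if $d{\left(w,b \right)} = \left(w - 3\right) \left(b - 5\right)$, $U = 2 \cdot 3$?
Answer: $-31$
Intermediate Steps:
$U = 6$
$d{\left(w,b \right)} = \left(-5 + b\right) \left(-3 + w\right)$ ($d{\left(w,b \right)} = \left(-3 + w\right) \left(-5 + b\right) = \left(-5 + b\right) \left(-3 + w\right)$)
$c{\left(B \right)} = \sqrt{-3 + 2 B}$ ($c{\left(B \right)} = \sqrt{B + \left(15 - 5 B - 18 + 6 B\right)} = \sqrt{B + \left(-3 + B\right)} = \sqrt{-3 + 2 B}$)
$c{\left(2 \right)} \left(-39 + 8\right) = \sqrt{-3 + 2 \cdot 2} \left(-39 + 8\right) = \sqrt{-3 + 4} \left(-31\right) = \sqrt{1} \left(-31\right) = 1 \left(-31\right) = -31$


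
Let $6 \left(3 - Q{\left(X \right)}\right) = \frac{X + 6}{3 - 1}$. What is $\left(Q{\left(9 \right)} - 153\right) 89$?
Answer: $- \frac{53845}{4} \approx -13461.0$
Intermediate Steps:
$Q{\left(X \right)} = \frac{5}{2} - \frac{X}{12}$ ($Q{\left(X \right)} = 3 - \frac{\left(X + 6\right) \frac{1}{3 - 1}}{6} = 3 - \frac{\left(6 + X\right) \frac{1}{2}}{6} = 3 - \frac{3 + \frac{X}{2}}{6} = 3 - \left(\frac{1}{2} + \frac{X}{12}\right) = \frac{5}{2} - \frac{X}{12}$)
$\left(Q{\left(9 \right)} - 153\right) 89 = \left(\left(\frac{5}{2} - \frac{3}{4}\right) - 153\right) 89 = \left(\frac{7}{4} - 153\right) 89 = \left(- \frac{605}{4}\right) 89 = - \frac{53845}{4}$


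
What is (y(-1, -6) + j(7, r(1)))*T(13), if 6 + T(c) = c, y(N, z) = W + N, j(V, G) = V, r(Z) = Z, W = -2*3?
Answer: 0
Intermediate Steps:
W = -6
y(N, z) = -6 + N
T(c) = -6 + c
(y(-1, -6) + j(7, r(1)))*T(13) = ((-6 - 1) + 7)*(-6 + 13) = (-7 + 7)*7 = 0*7 = 0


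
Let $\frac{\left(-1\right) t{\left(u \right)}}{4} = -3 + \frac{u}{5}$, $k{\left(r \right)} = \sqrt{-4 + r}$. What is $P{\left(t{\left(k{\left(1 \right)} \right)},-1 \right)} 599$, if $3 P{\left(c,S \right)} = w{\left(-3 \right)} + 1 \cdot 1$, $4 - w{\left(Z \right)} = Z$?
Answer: $\frac{4792}{3} \approx 1597.3$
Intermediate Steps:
$w{\left(Z \right)} = 4 - Z$
$t{\left(u \right)} = 12 - \frac{4 u}{5}$ ($t{\left(u \right)} = - 4 \left(-3 + \frac{u}{5}\right) = 12 - \frac{4 u}{5}$)
$P{\left(c,S \right)} = \frac{8}{3}$ ($P{\left(c,S \right)} = \frac{\left(4 - -3\right) + 1 \cdot 1}{3} = \frac{\left(4 + 3\right) + 1}{3} = \frac{7 + 1}{3} = \frac{1}{3} \cdot 8 = \frac{8}{3}$)
$P{\left(t{\left(k{\left(1 \right)} \right)},-1 \right)} 599 = \frac{8}{3} \cdot 599 = \frac{4792}{3}$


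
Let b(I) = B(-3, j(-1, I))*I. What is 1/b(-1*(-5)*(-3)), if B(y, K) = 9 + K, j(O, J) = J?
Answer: 1/90 ≈ 0.011111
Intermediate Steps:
b(I) = I*(9 + I) (b(I) = (9 + I)*I = I*(9 + I))
1/b(-1*(-5)*(-3)) = 1/((-1*(-5)*(-3))*(9 - 1*(-5)*(-3))) = 1/((5*(-3))*(9 + 5*(-3))) = 1/(-15*(9 - 15)) = 1/(-15*(-6)) = 1/90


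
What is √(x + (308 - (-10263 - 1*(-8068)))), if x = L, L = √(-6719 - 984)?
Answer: √(2503 + I*√7703) ≈ 50.038 + 0.877*I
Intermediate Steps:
L = I*√7703 (L = √(-7703) = I*√7703 ≈ 87.767*I)
x = I*√7703 ≈ 87.767*I
√(x + (308 - (-10263 - 1*(-8068)))) = √(I*√7703 + (308 - (-10263 - 1*(-8068)))) = √(I*√7703 + (308 - (-10263 + 8068))) = √(I*√7703 + (308 - 1*(-2195))) = √(I*√7703 + (308 + 2195)) = √(I*√7703 + 2503) = √(2503 + I*√7703)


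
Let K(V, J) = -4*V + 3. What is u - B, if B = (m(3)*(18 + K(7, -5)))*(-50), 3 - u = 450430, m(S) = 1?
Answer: -450777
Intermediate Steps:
K(V, J) = 3 - 4*V
u = -450427 (u = 3 - 1*450430 = 3 - 450430 = -450427)
B = 350 (B = (1*(18 + (3 - 4*7)))*(-50) = (1*(18 + (3 - 28)))*(-50) = (1*(18 - 25))*(-50) = (1*(-7))*(-50) = -7*(-50) = 350)
u - B = -450427 - 1*350 = -450427 - 350 = -450777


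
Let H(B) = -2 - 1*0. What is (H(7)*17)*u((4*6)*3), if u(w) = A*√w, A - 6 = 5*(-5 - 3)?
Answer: 6936*√2 ≈ 9809.0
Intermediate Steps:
A = -34 (A = 6 + 5*(-5 - 3) = 6 + 5*(-8) = 6 - 40 = -34)
H(B) = -2 (H(B) = -2 + 0 = -2)
u(w) = -34*√w
(H(7)*17)*u((4*6)*3) = (-2*17)*(-34*√3*(2*√6)) = -(-1156)*√(24*3) = -(-1156)*√72 = -(-1156)*6*√2 = -(-6936)*√2 = 6936*√2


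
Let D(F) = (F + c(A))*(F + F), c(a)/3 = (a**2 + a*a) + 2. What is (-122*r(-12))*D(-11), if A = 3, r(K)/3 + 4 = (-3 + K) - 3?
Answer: -8680056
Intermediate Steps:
r(K) = -30 + 3*K (r(K) = -12 + 3*((-3 + K) - 3) = -12 + 3*(-6 + K) = -12 + (-18 + 3*K) = -30 + 3*K)
c(a) = 6 + 6*a**2 (c(a) = 3*((a**2 + a*a) + 2) = 3*((a**2 + a**2) + 2) = 3*(2*a**2 + 2) = 3*(2 + 2*a**2) = 6 + 6*a**2)
D(F) = 2*F*(60 + F) (D(F) = (F + (6 + 6*3**2))*(F + F) = (F + (6 + 6*9))*(2*F) = (F + (6 + 54))*(2*F) = (F + 60)*(2*F) = (60 + F)*(2*F) = 2*F*(60 + F))
(-122*r(-12))*D(-11) = (-122*(-30 + 3*(-12)))*(2*(-11)*(60 - 11)) = (-122*(-30 - 36))*(2*(-11)*49) = -122*(-66)*(-1078) = 8052*(-1078) = -8680056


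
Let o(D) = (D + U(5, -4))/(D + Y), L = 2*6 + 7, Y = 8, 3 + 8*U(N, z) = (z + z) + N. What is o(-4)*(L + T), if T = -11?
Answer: -19/2 ≈ -9.5000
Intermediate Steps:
U(N, z) = -3/8 + z/4 + N/8 (U(N, z) = -3/8 + ((z + z) + N)/8 = -3/8 + (2*z + N)/8 = -3/8 + (N + 2*z)/8 = -3/8 + (z/4 + N/8) = -3/8 + z/4 + N/8)
L = 19 (L = 12 + 7 = 19)
o(D) = (-¾ + D)/(8 + D) (o(D) = (D + (-3/8 + (¼)*(-4) + (⅛)*5))/(D + 8) = (D + (-3/8 - 1 + 5/8))/(8 + D) = (D - ¾)/(8 + D) = (-¾ + D)/(8 + D))
o(-4)*(L + T) = ((-¾ - 4)/(8 - 4))*(19 - 11) = (-19/4/4)*8 = ((¼)*(-19/4))*8 = -19/16*8 = -19/2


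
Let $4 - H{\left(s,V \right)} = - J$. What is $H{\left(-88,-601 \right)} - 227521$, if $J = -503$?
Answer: $-228020$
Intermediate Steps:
$H{\left(s,V \right)} = -499$ ($H{\left(s,V \right)} = 4 - \left(-1\right) \left(-503\right) = 4 - 503 = -499$)
$H{\left(-88,-601 \right)} - 227521 = -499 - 227521 = -228020$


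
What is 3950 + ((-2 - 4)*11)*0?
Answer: 3950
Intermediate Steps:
3950 + ((-2 - 4)*11)*0 = 3950 - 6*11*0 = 3950 - 66*0 = 3950 + 0 = 3950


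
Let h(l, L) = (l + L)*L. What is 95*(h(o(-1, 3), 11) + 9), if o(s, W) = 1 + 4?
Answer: 17575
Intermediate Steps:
o(s, W) = 5
h(l, L) = L*(L + l) (h(l, L) = (L + l)*L = L*(L + l))
95*(h(o(-1, 3), 11) + 9) = 95*(11*(11 + 5) + 9) = 95*(11*16 + 9) = 95*(176 + 9) = 95*185 = 17575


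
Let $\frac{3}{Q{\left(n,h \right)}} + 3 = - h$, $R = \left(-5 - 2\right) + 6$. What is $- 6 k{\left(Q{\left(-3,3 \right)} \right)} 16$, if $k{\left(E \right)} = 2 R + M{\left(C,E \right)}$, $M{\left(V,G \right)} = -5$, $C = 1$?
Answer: $672$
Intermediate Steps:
$R = -1$ ($R = -7 + 6 = -1$)
$Q{\left(n,h \right)} = \frac{3}{-3 - h}$
$k{\left(E \right)} = -7$ ($k{\left(E \right)} = 2 \left(-1\right) - 5 = -2 - 5 = -7$)
$- 6 k{\left(Q{\left(-3,3 \right)} \right)} 16 = \left(-6\right) \left(-7\right) 16 = 42 \cdot 16 = 672$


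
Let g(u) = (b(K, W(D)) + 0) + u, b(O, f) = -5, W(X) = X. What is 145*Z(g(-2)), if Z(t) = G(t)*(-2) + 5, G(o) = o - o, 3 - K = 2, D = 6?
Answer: 725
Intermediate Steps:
K = 1 (K = 3 - 1*2 = 3 - 2 = 1)
G(o) = 0
g(u) = -5 + u (g(u) = (-5 + 0) + u = -5 + u)
Z(t) = 5 (Z(t) = 0*(-2) + 5 = 0 + 5 = 5)
145*Z(g(-2)) = 145*5 = 725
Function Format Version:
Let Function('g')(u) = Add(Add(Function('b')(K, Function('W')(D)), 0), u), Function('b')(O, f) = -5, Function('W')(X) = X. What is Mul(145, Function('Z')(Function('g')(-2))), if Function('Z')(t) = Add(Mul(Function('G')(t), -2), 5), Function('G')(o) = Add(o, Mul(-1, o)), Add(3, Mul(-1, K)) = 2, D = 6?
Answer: 725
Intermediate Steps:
K = 1 (K = Add(3, Mul(-1, 2)) = Add(3, -2) = 1)
Function('G')(o) = 0
Function('g')(u) = Add(-5, u) (Function('g')(u) = Add(Add(-5, 0), u) = Add(-5, u))
Function('Z')(t) = 5 (Function('Z')(t) = Add(Mul(0, -2), 5) = Add(0, 5) = 5)
Mul(145, Function('Z')(Function('g')(-2))) = Mul(145, 5) = 725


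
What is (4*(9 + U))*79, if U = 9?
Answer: 5688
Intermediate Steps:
(4*(9 + U))*79 = (4*(9 + 9))*79 = (4*18)*79 = 72*79 = 5688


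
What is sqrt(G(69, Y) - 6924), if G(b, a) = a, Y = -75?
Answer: I*sqrt(6999) ≈ 83.66*I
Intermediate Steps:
sqrt(G(69, Y) - 6924) = sqrt(-75 - 6924) = sqrt(-6999) = I*sqrt(6999)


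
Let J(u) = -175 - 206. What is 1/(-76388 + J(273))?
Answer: -1/76769 ≈ -1.3026e-5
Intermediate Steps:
J(u) = -381
1/(-76388 + J(273)) = 1/(-76388 - 381) = 1/(-76769) = -1/76769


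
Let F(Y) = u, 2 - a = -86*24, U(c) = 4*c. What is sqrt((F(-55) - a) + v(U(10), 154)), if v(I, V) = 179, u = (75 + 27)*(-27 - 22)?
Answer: 9*I*sqrt(85) ≈ 82.976*I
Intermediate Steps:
a = 2066 (a = 2 - (-86)*24 = 2 - 1*(-2064) = 2 + 2064 = 2066)
u = -4998 (u = 102*(-49) = -4998)
F(Y) = -4998
sqrt((F(-55) - a) + v(U(10), 154)) = sqrt((-4998 - 1*2066) + 179) = sqrt((-4998 - 2066) + 179) = sqrt(-7064 + 179) = sqrt(-6885) = 9*I*sqrt(85)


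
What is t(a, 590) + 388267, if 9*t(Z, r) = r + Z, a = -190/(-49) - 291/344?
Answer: 19637217703/50568 ≈ 3.8833e+5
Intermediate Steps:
a = 51101/16856 (a = -190*(-1/49) - 291*1/344 = 190/49 - 291/344 = 51101/16856 ≈ 3.0316)
t(Z, r) = Z/9 + r/9 (t(Z, r) = (r + Z)/9 = (Z + r)/9 = Z/9 + r/9)
t(a, 590) + 388267 = ((⅑)*(51101/16856) + (⅑)*590) + 388267 = (51101/151704 + 590/9) + 388267 = 3332047/50568 + 388267 = 19637217703/50568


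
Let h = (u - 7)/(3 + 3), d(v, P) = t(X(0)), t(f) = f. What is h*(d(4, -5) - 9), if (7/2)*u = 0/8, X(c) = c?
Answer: 21/2 ≈ 10.500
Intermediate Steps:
d(v, P) = 0
u = 0 (u = 2*(0/8)/7 = 2*(0*(⅛))/7 = (2/7)*0 = 0)
h = -7/6 (h = (0 - 7)/(3 + 3) = -7/6 ≈ -1.1667)
h*(d(4, -5) - 9) = -7*(0 - 9)/6 = -7/6*(-9) = 21/2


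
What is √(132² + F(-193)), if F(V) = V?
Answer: √17231 ≈ 131.27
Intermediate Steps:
√(132² + F(-193)) = √(132² - 193) = √(17424 - 193) = √17231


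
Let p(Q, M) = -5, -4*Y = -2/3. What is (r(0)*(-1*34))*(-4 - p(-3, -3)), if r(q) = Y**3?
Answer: -17/108 ≈ -0.15741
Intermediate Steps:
Y = 1/6 (Y = -(-1)/(2*3) = -1/4*(-2/3) = 1/6 ≈ 0.16667)
r(q) = 1/216 (r(q) = (1/6)**3 = 1/216)
(r(0)*(-1*34))*(-4 - p(-3, -3)) = ((-1*34)/216)*(-4 - 1*(-5)) = ((1/216)*(-34))*(-4 + 5) = -17/108*1 = -17/108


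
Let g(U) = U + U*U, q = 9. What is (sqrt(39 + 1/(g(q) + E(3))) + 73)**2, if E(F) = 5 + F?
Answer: (1022 + sqrt(7646))**2/196 ≈ 6279.9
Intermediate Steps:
g(U) = U + U**2
(sqrt(39 + 1/(g(q) + E(3))) + 73)**2 = (sqrt(39 + 1/(9*(1 + 9) + (5 + 3))) + 73)**2 = (sqrt(39 + 1/(9*10 + 8)) + 73)**2 = (sqrt(39 + 1/(90 + 8)) + 73)**2 = (sqrt(39 + 1/98) + 73)**2 = (sqrt(3823/98) + 73)**2 = (sqrt(7646)/14 + 73)**2 = (73 + sqrt(7646)/14)**2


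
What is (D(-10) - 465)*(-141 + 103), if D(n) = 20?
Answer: 16910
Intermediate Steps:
(D(-10) - 465)*(-141 + 103) = (20 - 465)*(-141 + 103) = -445*(-38) = 16910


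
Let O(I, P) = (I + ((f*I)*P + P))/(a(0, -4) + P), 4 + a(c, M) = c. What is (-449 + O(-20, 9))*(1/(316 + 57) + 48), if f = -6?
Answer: -4211256/373 ≈ -11290.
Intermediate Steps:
a(c, M) = -4 + c
O(I, P) = (I + P - 6*I*P)/(-4 + P) (O(I, P) = (I + ((-6*I)*P + P))/((-4 + 0) + P) = (I + (-6*I*P + P))/(-4 + P) = (I + (P - 6*I*P))/(-4 + P) = (I + P - 6*I*P)/(-4 + P))
(-449 + O(-20, 9))*(1/(316 + 57) + 48) = (-449 + (-20 + 9 - 6*(-20)*9)/(-4 + 9))*(1/(316 + 57) + 48) = (-449 + (-20 + 9 + 1080)/5)*(1/373 + 48) = (-449 + (⅕)*1069)*(1/373 + 48) = (-449 + 1069/5)*(17905/373) = -1176/5*17905/373 = -4211256/373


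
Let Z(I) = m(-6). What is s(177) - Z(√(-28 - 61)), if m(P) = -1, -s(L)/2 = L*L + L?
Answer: -63011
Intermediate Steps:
s(L) = -2*L - 2*L² (s(L) = -2*(L*L + L) = -2*(L² + L) = -2*(L + L²) = -2*L - 2*L²)
Z(I) = -1
s(177) - Z(√(-28 - 61)) = -2*177*(1 + 177) - 1*(-1) = -2*177*178 + 1 = -63012 + 1 = -63011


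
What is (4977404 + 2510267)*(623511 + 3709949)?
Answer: 32447522771660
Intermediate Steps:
(4977404 + 2510267)*(623511 + 3709949) = 7487671*4333460 = 32447522771660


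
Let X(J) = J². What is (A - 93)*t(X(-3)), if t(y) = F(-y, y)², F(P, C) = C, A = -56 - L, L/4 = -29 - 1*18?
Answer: 3159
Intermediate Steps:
L = -188 (L = 4*(-29 - 1*18) = 4*(-29 - 18) = 4*(-47) = -188)
A = 132 (A = -56 - 1*(-188) = -56 + 188 = 132)
t(y) = y²
(A - 93)*t(X(-3)) = (132 - 93)*((-3)²)² = 39*9² = 39*81 = 3159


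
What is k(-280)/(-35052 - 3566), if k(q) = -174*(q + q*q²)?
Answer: -1909848360/19309 ≈ -98910.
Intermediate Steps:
k(q) = -174*q - 174*q³ (k(q) = -174*(q + q³) = -174*q - 174*q³)
k(-280)/(-35052 - 3566) = (-174*(-280)*(1 + (-280)²))/(-35052 - 3566) = -174*(-280)*(1 + 78400)/(-38618) = -174*(-280)*78401*(-1/38618) = 3819696720*(-1/38618) = -1909848360/19309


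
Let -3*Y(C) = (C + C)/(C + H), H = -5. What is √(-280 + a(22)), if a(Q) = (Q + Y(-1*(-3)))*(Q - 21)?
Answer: I*√257 ≈ 16.031*I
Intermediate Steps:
Y(C) = -2*C/(3*(-5 + C)) (Y(C) = -(C + C)/(3*(C - 5)) = -2*C/(3*(-5 + C)))
a(Q) = (1 + Q)*(-21 + Q) (a(Q) = (Q - 2*(-1*(-3))/(-15 + 3*(-1*(-3))))*(Q - 21) = (Q - 2*3/(-15 + 3*3))*(-21 + Q) = (Q - 2*3/(-15 + 9))*(-21 + Q) = (Q - 2*3/(-6))*(-21 + Q) = (Q - 2*3*(-⅙))*(-21 + Q) = (Q + 1)*(-21 + Q) = (1 + Q)*(-21 + Q))
√(-280 + a(22)) = √(-280 + (-21 + 22² - 20*22)) = √(-280 + (-21 + 484 - 440)) = √(-280 + 23) = √(-257) = I*√257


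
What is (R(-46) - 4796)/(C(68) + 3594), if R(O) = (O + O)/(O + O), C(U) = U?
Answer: -4795/3662 ≈ -1.3094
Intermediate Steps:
R(O) = 1 (R(O) = (2*O)/((2*O)) = (2*O)*(1/(2*O)) = 1)
(R(-46) - 4796)/(C(68) + 3594) = (1 - 4796)/(68 + 3594) = -4795/3662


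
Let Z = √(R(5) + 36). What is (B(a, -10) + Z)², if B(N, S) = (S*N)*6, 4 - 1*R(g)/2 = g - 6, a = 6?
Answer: (360 - √46)² ≈ 1.2476e+5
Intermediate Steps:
R(g) = 20 - 2*g (R(g) = 8 - 2*(g - 6) = 8 - 2*(-6 + g) = 8 + (12 - 2*g) = 20 - 2*g)
B(N, S) = 6*N*S (B(N, S) = (N*S)*6 = 6*N*S)
Z = √46 (Z = √((20 - 2*5) + 36) = √((20 - 10) + 36) = √(10 + 36) = √46 ≈ 6.7823)
(B(a, -10) + Z)² = (6*6*(-10) + √46)² = (-360 + √46)²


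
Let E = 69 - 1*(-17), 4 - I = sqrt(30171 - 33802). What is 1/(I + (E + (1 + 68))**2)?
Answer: 24029/577396472 + I*sqrt(3631)/577396472 ≈ 4.1616e-5 + 1.0436e-7*I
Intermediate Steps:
I = 4 - I*sqrt(3631) (I = 4 - sqrt(30171 - 33802) = 4 - sqrt(-3631) = 4 - I*sqrt(3631) ≈ 4.0 - 60.258*I)
E = 86 (E = 69 + 17 = 86)
1/(I + (E + (1 + 68))**2) = 1/((4 - I*sqrt(3631)) + (86 + (1 + 68))**2) = 1/((4 - I*sqrt(3631)) + (86 + 69)**2) = 1/((4 - I*sqrt(3631)) + 155**2) = 1/((4 - I*sqrt(3631)) + 24025) = 1/(24029 - I*sqrt(3631))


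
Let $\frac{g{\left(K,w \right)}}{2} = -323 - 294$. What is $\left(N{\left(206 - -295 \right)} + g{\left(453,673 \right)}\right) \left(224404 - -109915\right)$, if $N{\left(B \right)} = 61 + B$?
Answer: $-224662368$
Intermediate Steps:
$g{\left(K,w \right)} = -1234$ ($g{\left(K,w \right)} = 2 \left(-323 - 294\right) = 2 \left(-617\right) = -1234$)
$\left(N{\left(206 - -295 \right)} + g{\left(453,673 \right)}\right) \left(224404 - -109915\right) = \left(\left(61 + \left(206 - -295\right)\right) - 1234\right) \left(224404 - -109915\right) = \left(\left(61 + \left(206 + 295\right)\right) - 1234\right) \left(224404 + 109915\right) = \left(\left(61 + 501\right) - 1234\right) 334319 = \left(562 - 1234\right) 334319 = \left(-672\right) 334319 = -224662368$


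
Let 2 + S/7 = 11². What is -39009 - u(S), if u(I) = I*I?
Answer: -732898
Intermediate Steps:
S = 833 (S = -14 + 7*11² = -14 + 7*121 = -14 + 847 = 833)
u(I) = I²
-39009 - u(S) = -39009 - 1*833² = -39009 - 1*693889 = -39009 - 693889 = -732898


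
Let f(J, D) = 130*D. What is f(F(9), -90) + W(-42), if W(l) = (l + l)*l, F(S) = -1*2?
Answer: -8172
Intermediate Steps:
F(S) = -2
W(l) = 2*l² (W(l) = (2*l)*l = 2*l²)
f(F(9), -90) + W(-42) = 130*(-90) + 2*(-42)² = -11700 + 2*1764 = -11700 + 3528 = -8172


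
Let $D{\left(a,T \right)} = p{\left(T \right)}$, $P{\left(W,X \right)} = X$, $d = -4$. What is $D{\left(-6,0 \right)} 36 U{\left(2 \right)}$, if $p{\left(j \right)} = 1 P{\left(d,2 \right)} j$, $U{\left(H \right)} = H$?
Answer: $0$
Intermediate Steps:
$p{\left(j \right)} = 2 j$ ($p{\left(j \right)} = 1 \cdot 2 j = 2 j$)
$D{\left(a,T \right)} = 2 T$
$D{\left(-6,0 \right)} 36 U{\left(2 \right)} = 2 \cdot 0 \cdot 36 \cdot 2 = 0 \cdot 36 \cdot 2 = 0 \cdot 2 = 0$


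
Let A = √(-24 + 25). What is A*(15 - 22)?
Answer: -7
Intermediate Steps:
A = 1 (A = √1 = 1)
A*(15 - 22) = 1*(15 - 22) = 1*(-7) = -7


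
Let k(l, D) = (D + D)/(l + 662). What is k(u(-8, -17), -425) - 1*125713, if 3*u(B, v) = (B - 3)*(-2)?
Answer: -126217127/1004 ≈ -1.2571e+5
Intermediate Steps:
u(B, v) = 2 - 2*B/3 (u(B, v) = ((B - 3)*(-2))/3 = ((-3 + B)*(-2))/3 = (6 - 2*B)/3 = 2 - 2*B/3)
k(l, D) = 2*D/(662 + l) (k(l, D) = (2*D)/(662 + l) = 2*D/(662 + l))
k(u(-8, -17), -425) - 1*125713 = 2*(-425)/(662 + (2 - 2/3*(-8))) - 1*125713 = 2*(-425)/(662 + (2 + 16/3)) - 125713 = 2*(-425)/(662 + 22/3) - 125713 = 2*(-425)/(2008/3) - 125713 = 2*(-425)*(3/2008) - 125713 = -1275/1004 - 125713 = -126217127/1004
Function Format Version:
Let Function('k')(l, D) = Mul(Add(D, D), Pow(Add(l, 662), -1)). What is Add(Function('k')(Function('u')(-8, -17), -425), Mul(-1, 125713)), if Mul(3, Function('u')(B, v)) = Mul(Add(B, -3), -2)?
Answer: Rational(-126217127, 1004) ≈ -1.2571e+5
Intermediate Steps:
Function('u')(B, v) = Add(2, Mul(Rational(-2, 3), B)) (Function('u')(B, v) = Mul(Rational(1, 3), Mul(Add(B, -3), -2)) = Mul(Rational(1, 3), Mul(Add(-3, B), -2)) = Mul(Rational(1, 3), Add(6, Mul(-2, B))) = Add(2, Mul(Rational(-2, 3), B)))
Function('k')(l, D) = Mul(2, D, Pow(Add(662, l), -1)) (Function('k')(l, D) = Mul(Mul(2, D), Pow(Add(662, l), -1)) = Mul(2, D, Pow(Add(662, l), -1)))
Add(Function('k')(Function('u')(-8, -17), -425), Mul(-1, 125713)) = Add(Mul(2, -425, Pow(Add(662, Add(2, Mul(Rational(-2, 3), -8))), -1)), Mul(-1, 125713)) = Add(Mul(2, -425, Pow(Add(662, Add(2, Rational(16, 3))), -1)), -125713) = Add(Mul(2, -425, Pow(Add(662, Rational(22, 3)), -1)), -125713) = Add(Mul(2, -425, Pow(Rational(2008, 3), -1)), -125713) = Add(Mul(2, -425, Rational(3, 2008)), -125713) = Add(Rational(-1275, 1004), -125713) = Rational(-126217127, 1004)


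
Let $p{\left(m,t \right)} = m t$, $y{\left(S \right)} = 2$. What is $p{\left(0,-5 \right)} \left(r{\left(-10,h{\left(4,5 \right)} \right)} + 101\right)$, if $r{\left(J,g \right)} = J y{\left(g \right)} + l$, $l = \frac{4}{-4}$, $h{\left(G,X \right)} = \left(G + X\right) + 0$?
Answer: $0$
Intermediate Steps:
$h{\left(G,X \right)} = G + X$
$l = -1$ ($l = 4 \left(- \frac{1}{4}\right) = -1$)
$r{\left(J,g \right)} = -1 + 2 J$ ($r{\left(J,g \right)} = J 2 - 1 = 2 J - 1 = -1 + 2 J$)
$p{\left(0,-5 \right)} \left(r{\left(-10,h{\left(4,5 \right)} \right)} + 101\right) = 0 \left(-5\right) \left(\left(-1 + 2 \left(-10\right)\right) + 101\right) = 0 \left(\left(-1 - 20\right) + 101\right) = 0 \left(-21 + 101\right) = 0 \cdot 80 = 0$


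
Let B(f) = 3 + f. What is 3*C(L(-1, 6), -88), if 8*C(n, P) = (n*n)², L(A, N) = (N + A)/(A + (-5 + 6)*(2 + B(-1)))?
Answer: 625/216 ≈ 2.8935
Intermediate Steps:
L(A, N) = (A + N)/(4 + A) (L(A, N) = (N + A)/(A + (-5 + 6)*(2 + (3 - 1))) = (A + N)/(A + 1*(2 + 2)) = (A + N)/(A + 1*4) = (A + N)/(A + 4) = (A + N)/(4 + A))
C(n, P) = n⁴/8 (C(n, P) = (n*n)²/8 = (n²)²/8 = n⁴/8)
3*C(L(-1, 6), -88) = 3*(((-1 + 6)/(4 - 1))⁴/8) = 3*((5/3)⁴/8) = 3*((⅛)*(625/81)) = 3*(625/648) = 625/216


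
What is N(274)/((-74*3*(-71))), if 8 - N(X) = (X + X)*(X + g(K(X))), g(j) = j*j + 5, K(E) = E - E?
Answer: -2066/213 ≈ -9.6995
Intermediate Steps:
K(E) = 0
g(j) = 5 + j² (g(j) = j² + 5 = 5 + j²)
N(X) = 8 - 2*X*(5 + X) (N(X) = 8 - (X + X)*(X + (5 + 0²)) = 8 - 2*X*(X + (5 + 0)) = 8 - 2*X*(X + 5) = 8 - 2*X*(5 + X))
N(274)/((-74*3*(-71))) = (8 - 10*274 - 2*274²)/((-74*3*(-71))) = (8 - 2740 - 2*75076)/((-222*(-71))) = (8 - 2740 - 150152)/15762 = -152884*1/15762 = -2066/213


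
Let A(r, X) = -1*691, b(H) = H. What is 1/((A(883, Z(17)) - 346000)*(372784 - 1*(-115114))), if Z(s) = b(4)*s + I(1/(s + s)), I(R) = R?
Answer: -1/169149845518 ≈ -5.9119e-12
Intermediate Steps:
Z(s) = 1/(2*s) + 4*s (Z(s) = 4*s + 1/(s + s) = 4*s + 1/(2*s) = 1/(2*s) + 4*s)
A(r, X) = -691
1/((A(883, Z(17)) - 346000)*(372784 - 1*(-115114))) = 1/((-691 - 346000)*(372784 - 1*(-115114))) = 1/((-346691)*(372784 + 115114)) = -1/346691/487898 = -1/346691*1/487898 = -1/169149845518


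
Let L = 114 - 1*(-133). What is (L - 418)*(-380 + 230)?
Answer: 25650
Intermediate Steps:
L = 247 (L = 114 + 133 = 247)
(L - 418)*(-380 + 230) = (247 - 418)*(-380 + 230) = -171*(-150) = 25650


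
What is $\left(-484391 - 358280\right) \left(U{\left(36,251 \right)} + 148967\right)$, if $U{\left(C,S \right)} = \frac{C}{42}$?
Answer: $- \frac{878716252025}{7} \approx -1.2553 \cdot 10^{11}$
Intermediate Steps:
$U{\left(C,S \right)} = \frac{C}{42}$ ($U{\left(C,S \right)} = C \frac{1}{42} = \frac{C}{42}$)
$\left(-484391 - 358280\right) \left(U{\left(36,251 \right)} + 148967\right) = \left(-484391 - 358280\right) \left(\frac{1}{42} \cdot 36 + 148967\right) = - 842671 \left(\frac{6}{7} + 148967\right) = \left(-842671\right) \frac{1042775}{7} = - \frac{878716252025}{7}$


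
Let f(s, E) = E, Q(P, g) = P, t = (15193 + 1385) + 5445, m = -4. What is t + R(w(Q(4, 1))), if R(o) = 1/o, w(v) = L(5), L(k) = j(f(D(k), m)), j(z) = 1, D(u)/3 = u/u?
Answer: 22024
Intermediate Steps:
D(u) = 3 (D(u) = 3*(u/u) = 3*1 = 3)
t = 22023 (t = 16578 + 5445 = 22023)
L(k) = 1
w(v) = 1
t + R(w(Q(4, 1))) = 22023 + 1/1 = 22023 + 1 = 22024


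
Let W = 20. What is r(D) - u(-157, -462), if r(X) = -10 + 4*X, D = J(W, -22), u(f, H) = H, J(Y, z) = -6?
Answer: 428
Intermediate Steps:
D = -6
r(D) - u(-157, -462) = (-10 + 4*(-6)) - 1*(-462) = (-10 - 24) + 462 = -34 + 462 = 428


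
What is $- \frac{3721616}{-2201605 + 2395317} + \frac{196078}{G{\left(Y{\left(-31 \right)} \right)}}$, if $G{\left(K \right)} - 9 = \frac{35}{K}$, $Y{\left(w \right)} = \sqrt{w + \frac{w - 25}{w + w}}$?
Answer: $\frac{9953682089507}{687362818} + \frac{3431365 i \sqrt{28923}}{56774} \approx 14481.0 + 10279.0 i$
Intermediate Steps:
$Y{\left(w \right)} = \sqrt{w + \frac{-25 + w}{2 w}}$
$G{\left(K \right)} = 9 + \frac{35}{K}$
$- \frac{3721616}{-2201605 + 2395317} + \frac{196078}{G{\left(Y{\left(-31 \right)} \right)}} = - \frac{3721616}{-2201605 + 2395317} + \frac{196078}{9 + \frac{35}{\frac{1}{2} \sqrt{2 - \frac{50}{-31} + 4 \left(-31\right)}}} = - \frac{3721616}{193712} + \frac{196078}{9 + \frac{35}{\frac{1}{2} \sqrt{2 - - \frac{50}{31} - 124}}} = \left(-3721616\right) \frac{1}{193712} + \frac{196078}{9 + \frac{35}{\frac{1}{2} \sqrt{2 + \frac{50}{31} - 124}}} = - \frac{232601}{12107} + \frac{196078}{9 + \frac{35}{\frac{1}{2} \sqrt{- \frac{3732}{31}}}} = - \frac{232601}{12107} + \frac{196078}{9 + \frac{35}{\frac{1}{2} \frac{2 i \sqrt{28923}}{31}}} = - \frac{232601}{12107} + \frac{196078}{9 + \frac{35}{\frac{1}{31} i \sqrt{28923}}} = - \frac{232601}{12107} + \frac{196078}{9 + 35 \left(- \frac{i \sqrt{28923}}{933}\right)} = - \frac{232601}{12107} + \frac{196078}{9 - \frac{35 i \sqrt{28923}}{933}}$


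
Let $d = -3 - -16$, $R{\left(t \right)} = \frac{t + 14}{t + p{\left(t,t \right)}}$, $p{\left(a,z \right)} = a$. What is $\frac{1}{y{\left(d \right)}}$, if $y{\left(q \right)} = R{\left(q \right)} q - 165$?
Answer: $- \frac{2}{303} \approx -0.0066007$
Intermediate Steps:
$R{\left(t \right)} = \frac{14 + t}{2 t}$ ($R{\left(t \right)} = \frac{t + 14}{t + t} = \frac{14 + t}{2 t}$)
$d = 13$ ($d = -3 + 16 = 13$)
$y{\left(q \right)} = -158 + \frac{q}{2}$ ($y{\left(q \right)} = \frac{14 + q}{2 q} q - 165 = \left(7 + \frac{q}{2}\right) - 165 = -158 + \frac{q}{2}$)
$\frac{1}{y{\left(d \right)}} = \frac{1}{-158 + \frac{1}{2} \cdot 13} = \frac{1}{-158 + \frac{13}{2}} = \frac{1}{- \frac{303}{2}} = - \frac{2}{303}$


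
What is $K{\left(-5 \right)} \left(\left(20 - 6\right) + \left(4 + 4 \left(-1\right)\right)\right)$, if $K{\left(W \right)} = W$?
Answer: $-70$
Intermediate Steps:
$K{\left(-5 \right)} \left(\left(20 - 6\right) + \left(4 + 4 \left(-1\right)\right)\right) = - 5 \left(\left(20 - 6\right) + \left(4 + 4 \left(-1\right)\right)\right) = - 5 \left(\left(20 - 6\right) + \left(4 - 4\right)\right) = - 5 \left(14 + 0\right) = \left(-5\right) 14 = -70$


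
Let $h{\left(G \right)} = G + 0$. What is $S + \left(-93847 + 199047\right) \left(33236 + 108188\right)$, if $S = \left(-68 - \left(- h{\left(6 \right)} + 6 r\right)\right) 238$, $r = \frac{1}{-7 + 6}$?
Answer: $14877791472$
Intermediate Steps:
$r = -1$ ($r = \frac{1}{-1} = -1$)
$h{\left(G \right)} = G$
$S = -13328$ ($S = \left(-68 + \left(6 - -6\right)\right) 238 = \left(-68 + \left(6 + 6\right)\right) 238 = \left(-68 + 12\right) 238 = \left(-56\right) 238 = -13328$)
$S + \left(-93847 + 199047\right) \left(33236 + 108188\right) = -13328 + \left(-93847 + 199047\right) \left(33236 + 108188\right) = -13328 + 105200 \cdot 141424 = -13328 + 14877804800 = 14877791472$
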